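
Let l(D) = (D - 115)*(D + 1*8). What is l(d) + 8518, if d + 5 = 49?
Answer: 4826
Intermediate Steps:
d = 44 (d = -5 + 49 = 44)
l(D) = (-115 + D)*(8 + D) (l(D) = (-115 + D)*(D + 8) = (-115 + D)*(8 + D))
l(d) + 8518 = (-920 + 44**2 - 107*44) + 8518 = (-920 + 1936 - 4708) + 8518 = -3692 + 8518 = 4826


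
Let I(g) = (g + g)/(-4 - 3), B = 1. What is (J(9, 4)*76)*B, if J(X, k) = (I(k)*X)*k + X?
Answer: -17100/7 ≈ -2442.9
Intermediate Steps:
I(g) = -2*g/7 (I(g) = (2*g)/(-7) = (2*g)*(-⅐) = -2*g/7)
J(X, k) = X - 2*X*k²/7 (J(X, k) = ((-2*k/7)*X)*k + X = (-2*X*k/7)*k + X = -2*X*k²/7 + X = X - 2*X*k²/7)
(J(9, 4)*76)*B = (((⅐)*9*(7 - 2*4²))*76)*1 = (((⅐)*9*(7 - 2*16))*76)*1 = (((⅐)*9*(7 - 32))*76)*1 = (((⅐)*9*(-25))*76)*1 = -225/7*76*1 = -17100/7*1 = -17100/7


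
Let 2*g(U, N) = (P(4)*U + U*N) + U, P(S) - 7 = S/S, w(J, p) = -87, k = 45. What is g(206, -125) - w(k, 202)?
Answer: -11861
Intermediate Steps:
P(S) = 8 (P(S) = 7 + S/S = 7 + 1 = 8)
g(U, N) = 9*U/2 + N*U/2 (g(U, N) = ((8*U + U*N) + U)/2 = ((8*U + N*U) + U)/2 = (9*U + N*U)/2 = 9*U/2 + N*U/2)
g(206, -125) - w(k, 202) = (½)*206*(9 - 125) - 1*(-87) = (½)*206*(-116) + 87 = -11948 + 87 = -11861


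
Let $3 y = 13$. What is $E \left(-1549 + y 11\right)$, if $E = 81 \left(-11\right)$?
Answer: $1337688$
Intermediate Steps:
$y = \frac{13}{3}$ ($y = \frac{1}{3} \cdot 13 = \frac{13}{3} \approx 4.3333$)
$E = -891$
$E \left(-1549 + y 11\right) = - 891 \left(-1549 + \frac{13}{3} \cdot 11\right) = - 891 \left(-1549 + \frac{143}{3}\right) = \left(-891\right) \left(- \frac{4504}{3}\right) = 1337688$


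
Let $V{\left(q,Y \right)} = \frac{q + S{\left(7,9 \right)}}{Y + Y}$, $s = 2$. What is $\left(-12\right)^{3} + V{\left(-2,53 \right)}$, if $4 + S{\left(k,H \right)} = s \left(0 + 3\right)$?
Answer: $-1728$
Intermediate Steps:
$S{\left(k,H \right)} = 2$ ($S{\left(k,H \right)} = -4 + 2 \left(0 + 3\right) = -4 + 2 \cdot 3 = -4 + 6 = 2$)
$V{\left(q,Y \right)} = \frac{2 + q}{2 Y}$ ($V{\left(q,Y \right)} = \frac{q + 2}{Y + Y} = \frac{2 + q}{2 Y}$)
$\left(-12\right)^{3} + V{\left(-2,53 \right)} = \left(-12\right)^{3} + \frac{2 - 2}{2 \cdot 53} = -1728 + \frac{1}{2} \cdot \frac{1}{53} \cdot 0 = -1728 + 0 = -1728$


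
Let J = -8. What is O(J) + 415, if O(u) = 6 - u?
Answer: 429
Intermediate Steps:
O(J) + 415 = (6 - 1*(-8)) + 415 = (6 + 8) + 415 = 14 + 415 = 429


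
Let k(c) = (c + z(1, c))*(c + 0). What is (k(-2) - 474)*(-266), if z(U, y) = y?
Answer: 123956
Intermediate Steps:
k(c) = 2*c**2 (k(c) = (c + c)*(c + 0) = (2*c)*c = 2*c**2)
(k(-2) - 474)*(-266) = (2*(-2)**2 - 474)*(-266) = (2*4 - 474)*(-266) = (8 - 474)*(-266) = -466*(-266) = 123956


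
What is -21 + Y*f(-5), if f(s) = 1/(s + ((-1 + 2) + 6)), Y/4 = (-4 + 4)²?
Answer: -21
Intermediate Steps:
Y = 0 (Y = 4*(-4 + 4)² = 4*0² = 4*0 = 0)
f(s) = 1/(7 + s) (f(s) = 1/(s + (1 + 6)) = 1/(s + 7) = 1/(7 + s))
-21 + Y*f(-5) = -21 + 0/(7 - 5) = -21 + 0/2 = -21 + 0*(½) = -21 + 0 = -21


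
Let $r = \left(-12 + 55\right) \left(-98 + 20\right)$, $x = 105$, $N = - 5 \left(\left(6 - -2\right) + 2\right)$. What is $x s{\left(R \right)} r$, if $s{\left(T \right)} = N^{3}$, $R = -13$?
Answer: $44021250000$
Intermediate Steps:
$N = -50$ ($N = - 5 \left(\left(6 + 2\right) + 2\right) = - 5 \left(8 + 2\right) = \left(-5\right) 10 = -50$)
$s{\left(T \right)} = -125000$ ($s{\left(T \right)} = \left(-50\right)^{3} = -125000$)
$r = -3354$ ($r = 43 \left(-78\right) = -3354$)
$x s{\left(R \right)} r = 105 \left(-125000\right) \left(-3354\right) = \left(-13125000\right) \left(-3354\right) = 44021250000$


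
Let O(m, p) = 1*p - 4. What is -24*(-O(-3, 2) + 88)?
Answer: -2160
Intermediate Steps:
O(m, p) = -4 + p (O(m, p) = p - 4 = -4 + p)
-24*(-O(-3, 2) + 88) = -24*(-(-4 + 2) + 88) = -24*(-1*(-2) + 88) = -24*(2 + 88) = -24*90 = -2160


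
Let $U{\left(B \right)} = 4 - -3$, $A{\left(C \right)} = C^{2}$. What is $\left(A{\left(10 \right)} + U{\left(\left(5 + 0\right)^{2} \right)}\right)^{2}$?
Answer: $11449$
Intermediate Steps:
$U{\left(B \right)} = 7$ ($U{\left(B \right)} = 4 + 3 = 7$)
$\left(A{\left(10 \right)} + U{\left(\left(5 + 0\right)^{2} \right)}\right)^{2} = \left(10^{2} + 7\right)^{2} = \left(100 + 7\right)^{2} = 107^{2} = 11449$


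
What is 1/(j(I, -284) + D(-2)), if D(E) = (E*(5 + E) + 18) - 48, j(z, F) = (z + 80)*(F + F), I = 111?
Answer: -1/108524 ≈ -9.2145e-6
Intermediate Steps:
j(z, F) = 2*F*(80 + z) (j(z, F) = (80 + z)*(2*F) = 2*F*(80 + z))
D(E) = -30 + E*(5 + E) (D(E) = (18 + E*(5 + E)) - 48 = -30 + E*(5 + E))
1/(j(I, -284) + D(-2)) = 1/(2*(-284)*(80 + 111) + (-30 + (-2)² + 5*(-2))) = 1/(2*(-284)*191 + (-30 + 4 - 10)) = 1/(-108488 - 36) = 1/(-108524) = -1/108524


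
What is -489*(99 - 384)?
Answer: 139365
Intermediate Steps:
-489*(99 - 384) = -489*(-285) = 139365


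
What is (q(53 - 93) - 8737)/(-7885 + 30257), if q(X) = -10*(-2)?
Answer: -8717/22372 ≈ -0.38964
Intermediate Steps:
q(X) = 20
(q(53 - 93) - 8737)/(-7885 + 30257) = (20 - 8737)/(-7885 + 30257) = -8717/22372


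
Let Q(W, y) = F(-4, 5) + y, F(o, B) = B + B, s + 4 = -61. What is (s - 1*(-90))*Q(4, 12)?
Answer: 550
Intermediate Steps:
s = -65 (s = -4 - 61 = -65)
F(o, B) = 2*B
Q(W, y) = 10 + y (Q(W, y) = 2*5 + y = 10 + y)
(s - 1*(-90))*Q(4, 12) = (-65 - 1*(-90))*(10 + 12) = (-65 + 90)*22 = 25*22 = 550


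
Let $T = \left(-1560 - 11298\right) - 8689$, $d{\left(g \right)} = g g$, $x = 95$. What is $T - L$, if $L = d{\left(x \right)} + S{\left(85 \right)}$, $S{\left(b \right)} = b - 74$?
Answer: $-30583$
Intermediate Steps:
$S{\left(b \right)} = -74 + b$
$d{\left(g \right)} = g^{2}$
$L = 9036$ ($L = 95^{2} + \left(-74 + 85\right) = 9025 + 11 = 9036$)
$T = -21547$ ($T = -12858 - 8689 = -21547$)
$T - L = -21547 - 9036 = -30583$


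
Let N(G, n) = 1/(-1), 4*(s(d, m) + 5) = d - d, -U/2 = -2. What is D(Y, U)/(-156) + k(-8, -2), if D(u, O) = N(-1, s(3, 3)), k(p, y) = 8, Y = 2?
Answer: 1249/156 ≈ 8.0064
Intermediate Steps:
U = 4 (U = -2*(-2) = 4)
s(d, m) = -5 (s(d, m) = -5 + (d - d)/4 = -5 + (¼)*0 = -5 + 0 = -5)
N(G, n) = -1
D(u, O) = -1
D(Y, U)/(-156) + k(-8, -2) = -1/(-156) + 8 = -1/156*(-1) + 8 = 1/156 + 8 = 1249/156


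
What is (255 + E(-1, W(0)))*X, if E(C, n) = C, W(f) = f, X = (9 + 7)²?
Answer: 65024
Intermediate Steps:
X = 256 (X = 16² = 256)
(255 + E(-1, W(0)))*X = (255 - 1)*256 = 254*256 = 65024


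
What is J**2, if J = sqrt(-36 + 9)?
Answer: -27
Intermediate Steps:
J = 3*I*sqrt(3) (J = sqrt(-27) = 3*I*sqrt(3) ≈ 5.1962*I)
J**2 = (3*I*sqrt(3))**2 = -27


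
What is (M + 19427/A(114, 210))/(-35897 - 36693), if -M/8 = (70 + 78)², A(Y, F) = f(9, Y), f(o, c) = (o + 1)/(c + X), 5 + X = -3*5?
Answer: -36909/362950 ≈ -0.10169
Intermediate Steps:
X = -20 (X = -5 - 3*5 = -5 - 15 = -20)
f(o, c) = (1 + o)/(-20 + c) (f(o, c) = (o + 1)/(c - 20) = (1 + o)/(-20 + c))
A(Y, F) = 10/(-20 + Y) (A(Y, F) = (1 + 9)/(-20 + Y) = 10/(-20 + Y))
M = -175232 (M = -8*(70 + 78)² = -8*148² = -8*21904 = -175232)
(M + 19427/A(114, 210))/(-35897 - 36693) = (-175232 + 19427/((10/(-20 + 114))))/(-35897 - 36693) = (-175232 + 19427/((10/94)))/(-72590) = (-175232 + 19427/((10*(1/94))))*(-1/72590) = (-175232 + 19427/(5/47))*(-1/72590) = (-175232 + 19427*(47/5))*(-1/72590) = (-175232 + 913069/5)*(-1/72590) = (36909/5)*(-1/72590) = -36909/362950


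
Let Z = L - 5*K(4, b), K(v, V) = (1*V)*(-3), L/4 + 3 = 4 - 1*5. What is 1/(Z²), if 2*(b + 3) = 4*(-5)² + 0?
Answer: 1/474721 ≈ 2.1065e-6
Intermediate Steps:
b = 47 (b = -3 + (4*(-5)² + 0)/2 = -3 + (4*25 + 0)/2 = -3 + (100 + 0)/2 = -3 + (½)*100 = -3 + 50 = 47)
L = -16 (L = -12 + 4*(4 - 1*5) = -12 + 4*(4 - 5) = -12 + 4*(-1) = -12 - 4 = -16)
K(v, V) = -3*V (K(v, V) = V*(-3) = -3*V)
Z = 689 (Z = -16 - (-15)*47 = -16 - 5*(-141) = -16 + 705 = 689)
1/(Z²) = 1/(689²) = 1/474721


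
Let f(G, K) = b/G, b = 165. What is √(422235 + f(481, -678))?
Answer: 140*√4984122/481 ≈ 649.80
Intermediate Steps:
f(G, K) = 165/G
√(422235 + f(481, -678)) = √(422235 + 165/481) = √(203095200/481) = 140*√4984122/481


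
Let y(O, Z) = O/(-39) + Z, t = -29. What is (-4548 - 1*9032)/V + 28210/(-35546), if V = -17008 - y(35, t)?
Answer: 5240495/840594347 ≈ 0.0062343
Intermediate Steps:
y(O, Z) = Z - O/39 (y(O, Z) = O*(-1/39) + Z = -O/39 + Z = Z - O/39)
V = -662146/39 (V = -17008 - (-29 - 1/39*35) = -17008 - (-29 - 35/39) = -17008 - 1*(-1166/39) = -17008 + 1166/39 = -662146/39 ≈ -16978.)
(-4548 - 1*9032)/V + 28210/(-35546) = (-4548 - 1*9032)/(-662146/39) + 28210/(-35546) = (-4548 - 9032)*(-39/662146) + 28210*(-1/35546) = -13580*(-39/662146) - 2015/2539 = 264810/331073 - 2015/2539 = 5240495/840594347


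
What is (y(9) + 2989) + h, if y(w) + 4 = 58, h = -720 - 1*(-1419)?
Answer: 3742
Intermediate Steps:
h = 699 (h = -720 + 1419 = 699)
y(w) = 54 (y(w) = -4 + 58 = 54)
(y(9) + 2989) + h = (54 + 2989) + 699 = 3043 + 699 = 3742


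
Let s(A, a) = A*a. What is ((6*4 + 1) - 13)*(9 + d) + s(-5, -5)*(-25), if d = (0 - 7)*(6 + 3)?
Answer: -1273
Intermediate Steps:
d = -63 (d = -7*9 = -63)
((6*4 + 1) - 13)*(9 + d) + s(-5, -5)*(-25) = ((6*4 + 1) - 13)*(9 - 63) - 5*(-5)*(-25) = ((24 + 1) - 13)*(-54) + 25*(-25) = (25 - 13)*(-54) - 625 = 12*(-54) - 625 = -648 - 625 = -1273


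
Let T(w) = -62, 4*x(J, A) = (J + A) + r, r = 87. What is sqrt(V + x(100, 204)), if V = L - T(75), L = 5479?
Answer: sqrt(22555)/2 ≈ 75.092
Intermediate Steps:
x(J, A) = 87/4 + A/4 + J/4 (x(J, A) = ((J + A) + 87)/4 = ((A + J) + 87)/4 = (87 + A + J)/4 = 87/4 + A/4 + J/4)
V = 5541 (V = 5479 - 1*(-62) = 5479 + 62 = 5541)
sqrt(V + x(100, 204)) = sqrt(5541 + (87/4 + (1/4)*204 + (1/4)*100)) = sqrt(5541 + (87/4 + 51 + 25)) = sqrt(5541 + 391/4) = sqrt(22555/4) = sqrt(22555)/2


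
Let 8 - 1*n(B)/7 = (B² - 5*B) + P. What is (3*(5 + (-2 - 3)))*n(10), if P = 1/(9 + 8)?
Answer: 0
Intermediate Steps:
P = 1/17 ≈ 0.058824
n(B) = 945/17 - 7*B² + 35*B (n(B) = 56 - 7*((B² - 5*B) + 1/17) = 56 - 7*(1/17 + B² - 5*B) = 56 + (-7/17 - 7*B² + 35*B) = 945/17 - 7*B² + 35*B)
(3*(5 + (-2 - 3)))*n(10) = (3*(5 + (-2 - 3)))*(945/17 - 7*10² + 35*10) = (3*(5 - 5))*(945/17 - 7*100 + 350) = (3*0)*(945/17 - 700 + 350) = 0*(-5005/17) = 0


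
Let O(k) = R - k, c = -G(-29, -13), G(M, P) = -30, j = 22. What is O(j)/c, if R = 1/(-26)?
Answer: -191/260 ≈ -0.73462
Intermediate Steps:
R = -1/26 ≈ -0.038462
c = 30 (c = -1*(-30) = 30)
O(k) = -1/26 - k
O(j)/c = (-1/26 - 1*22)/30 = (-1/26 - 22)*(1/30) = -573/26*1/30 = -191/260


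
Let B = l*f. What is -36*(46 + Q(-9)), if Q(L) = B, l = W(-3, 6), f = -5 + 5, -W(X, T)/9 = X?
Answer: -1656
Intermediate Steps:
W(X, T) = -9*X
f = 0
l = 27 (l = -9*(-3) = 27)
B = 0 (B = 27*0 = 0)
Q(L) = 0
-36*(46 + Q(-9)) = -36*(46 + 0) = -36*46 = -1656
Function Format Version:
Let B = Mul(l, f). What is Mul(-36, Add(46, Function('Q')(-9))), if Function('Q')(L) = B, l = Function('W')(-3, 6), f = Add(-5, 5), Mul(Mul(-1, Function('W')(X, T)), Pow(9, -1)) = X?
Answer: -1656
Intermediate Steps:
Function('W')(X, T) = Mul(-9, X)
f = 0
l = 27 (l = Mul(-9, -3) = 27)
B = 0 (B = Mul(27, 0) = 0)
Function('Q')(L) = 0
Mul(-36, Add(46, Function('Q')(-9))) = Mul(-36, Add(46, 0)) = Mul(-36, 46) = -1656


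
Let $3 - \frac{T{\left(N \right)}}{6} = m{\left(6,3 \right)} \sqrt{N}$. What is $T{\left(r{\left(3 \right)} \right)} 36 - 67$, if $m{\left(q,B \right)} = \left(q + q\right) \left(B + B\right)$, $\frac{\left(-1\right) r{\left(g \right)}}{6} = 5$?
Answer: $581 - 15552 i \sqrt{30} \approx 581.0 - 85182.0 i$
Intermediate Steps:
$r{\left(g \right)} = -30$ ($r{\left(g \right)} = \left(-6\right) 5 = -30$)
$m{\left(q,B \right)} = 4 B q$ ($m{\left(q,B \right)} = 2 q 2 B = 4 B q$)
$T{\left(N \right)} = 18 - 432 \sqrt{N}$ ($T{\left(N \right)} = 18 - 6 \cdot 4 \cdot 3 \cdot 6 \sqrt{N} = 18 - 6 \cdot 72 \sqrt{N} = 18 - 432 \sqrt{N}$)
$T{\left(r{\left(3 \right)} \right)} 36 - 67 = \left(18 - 432 \sqrt{-30}\right) 36 - 67 = \left(18 - 432 i \sqrt{30}\right) 36 - 67 = \left(648 - 15552 i \sqrt{30}\right) - 67 = 581 - 15552 i \sqrt{30}$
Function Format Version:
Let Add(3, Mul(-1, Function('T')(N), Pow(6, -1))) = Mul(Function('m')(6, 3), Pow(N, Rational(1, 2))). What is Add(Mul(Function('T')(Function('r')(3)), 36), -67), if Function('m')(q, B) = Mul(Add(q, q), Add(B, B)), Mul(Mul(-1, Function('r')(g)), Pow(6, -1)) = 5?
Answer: Add(581, Mul(-15552, I, Pow(30, Rational(1, 2)))) ≈ Add(581.00, Mul(-85182., I))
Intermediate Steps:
Function('r')(g) = -30 (Function('r')(g) = Mul(-6, 5) = -30)
Function('m')(q, B) = Mul(4, B, q) (Function('m')(q, B) = Mul(Mul(2, q), Mul(2, B)) = Mul(4, B, q))
Function('T')(N) = Add(18, Mul(-432, Pow(N, Rational(1, 2)))) (Function('T')(N) = Add(18, Mul(-6, Mul(Mul(4, 3, 6), Pow(N, Rational(1, 2))))) = Add(18, Mul(-6, Mul(72, Pow(N, Rational(1, 2))))) = Add(18, Mul(-432, Pow(N, Rational(1, 2)))))
Add(Mul(Function('T')(Function('r')(3)), 36), -67) = Add(Mul(Add(18, Mul(-432, Pow(-30, Rational(1, 2)))), 36), -67) = Add(Mul(Add(18, Mul(-432, Mul(I, Pow(30, Rational(1, 2))))), 36), -67) = Add(Mul(Add(18, Mul(-432, I, Pow(30, Rational(1, 2)))), 36), -67) = Add(Add(648, Mul(-15552, I, Pow(30, Rational(1, 2)))), -67) = Add(581, Mul(-15552, I, Pow(30, Rational(1, 2))))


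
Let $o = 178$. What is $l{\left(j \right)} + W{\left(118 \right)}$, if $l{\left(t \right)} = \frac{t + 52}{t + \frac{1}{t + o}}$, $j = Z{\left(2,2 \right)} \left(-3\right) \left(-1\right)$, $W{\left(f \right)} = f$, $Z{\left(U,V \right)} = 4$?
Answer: $\frac{281318}{2281} \approx 123.33$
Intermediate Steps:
$j = 12$ ($j = 4 \left(-3\right) \left(-1\right) = \left(-12\right) \left(-1\right) = 12$)
$l{\left(t \right)} = \frac{52 + t}{t + \frac{1}{178 + t}}$ ($l{\left(t \right)} = \frac{t + 52}{t + \frac{1}{t + 178}} = \frac{52 + t}{t + \frac{1}{178 + t}}$)
$l{\left(j \right)} + W{\left(118 \right)} = \frac{9256 + 12^{2} + 230 \cdot 12}{1 + 12^{2} + 178 \cdot 12} + 118 = \frac{9256 + 144 + 2760}{1 + 144 + 2136} + 118 = \frac{1}{2281} \cdot 12160 + 118 = \frac{12160}{2281} + 118 = \frac{281318}{2281}$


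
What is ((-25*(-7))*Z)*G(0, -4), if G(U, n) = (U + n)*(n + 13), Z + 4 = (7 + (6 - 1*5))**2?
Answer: -378000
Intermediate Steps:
Z = 60 (Z = -4 + (7 + (6 - 1*5))**2 = -4 + (7 + (6 - 5))**2 = -4 + (7 + 1)**2 = -4 + 8**2 = -4 + 64 = 60)
G(U, n) = (13 + n)*(U + n) (G(U, n) = (U + n)*(13 + n) = (13 + n)*(U + n))
((-25*(-7))*Z)*G(0, -4) = (-25*(-7)*60)*((-4)**2 + 13*0 + 13*(-4) + 0*(-4)) = (175*60)*(16 + 0 - 52 + 0) = 10500*(-36) = -378000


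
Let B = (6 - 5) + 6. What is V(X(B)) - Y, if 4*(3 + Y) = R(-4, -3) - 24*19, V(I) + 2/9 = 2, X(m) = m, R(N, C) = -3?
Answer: 4303/36 ≈ 119.53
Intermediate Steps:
B = 7 (B = 1 + 6 = 7)
V(I) = 16/9 (V(I) = -2/9 + 2 = 16/9)
Y = -471/4 (Y = -3 + (-3 - 24*19)/4 = -3 + (-3 - 456)/4 = -3 + (¼)*(-459) = -3 - 459/4 = -471/4 ≈ -117.75)
V(X(B)) - Y = 16/9 - 1*(-471/4) = 16/9 + 471/4 = 4303/36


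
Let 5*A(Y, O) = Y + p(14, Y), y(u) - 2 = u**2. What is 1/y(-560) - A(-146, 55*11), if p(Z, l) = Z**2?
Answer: -3136019/313602 ≈ -10.000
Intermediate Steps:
y(u) = 2 + u**2
A(Y, O) = 196/5 + Y/5 (A(Y, O) = (Y + 14**2)/5 = (Y + 196)/5 = (196 + Y)/5 = 196/5 + Y/5)
1/y(-560) - A(-146, 55*11) = 1/(2 + (-560)**2) - (196/5 + (1/5)*(-146)) = 1/(2 + 313600) - (196/5 - 146/5) = 1/313602 - 1*10 = 1/313602 - 10 = -3136019/313602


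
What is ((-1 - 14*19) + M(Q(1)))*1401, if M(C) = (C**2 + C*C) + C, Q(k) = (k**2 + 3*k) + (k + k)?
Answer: -264789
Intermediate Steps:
Q(k) = k**2 + 5*k (Q(k) = (k**2 + 3*k) + 2*k = k**2 + 5*k)
M(C) = C + 2*C**2 (M(C) = (C**2 + C**2) + C = 2*C**2 + C = C + 2*C**2)
((-1 - 14*19) + M(Q(1)))*1401 = ((-1 - 14*19) + (1*(5 + 1))*(1 + 2*(1*(5 + 1))))*1401 = ((-1 - 266) + (1*6)*(1 + 2*(1*6)))*1401 = (-267 + 6*(1 + 2*6))*1401 = (-267 + 6*(1 + 12))*1401 = (-267 + 6*13)*1401 = (-267 + 78)*1401 = -189*1401 = -264789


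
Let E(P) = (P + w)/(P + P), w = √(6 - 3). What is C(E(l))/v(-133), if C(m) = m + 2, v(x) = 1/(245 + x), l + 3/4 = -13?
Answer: 280 - 224*√3/55 ≈ 272.95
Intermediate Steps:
l = -55/4 (l = -¾ - 13 = -55/4 ≈ -13.750)
w = √3 ≈ 1.7320
E(P) = (P + √3)/(2*P) (E(P) = (P + √3)/(P + P) = (P + √3)/((2*P)) = (P + √3)*(1/(2*P)) = (P + √3)/(2*P))
C(m) = 2 + m
C(E(l))/v(-133) = (2 + (-55/4 + √3)/(2*(-55/4)))/(1/(245 - 133)) = (2 + (½)*(-4/55)*(-55/4 + √3))/(1/112) = (2 + (½ - 2*√3/55))/(1/112) = (5/2 - 2*√3/55)*112 = 280 - 224*√3/55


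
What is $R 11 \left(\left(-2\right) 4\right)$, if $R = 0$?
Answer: $0$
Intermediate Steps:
$R 11 \left(\left(-2\right) 4\right) = 0 \cdot 11 \left(\left(-2\right) 4\right) = 0 \left(-8\right) = 0$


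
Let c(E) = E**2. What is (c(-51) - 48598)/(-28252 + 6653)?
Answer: 45997/21599 ≈ 2.1296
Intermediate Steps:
(c(-51) - 48598)/(-28252 + 6653) = ((-51)**2 - 48598)/(-28252 + 6653) = (2601 - 48598)/(-21599) = -45997*(-1/21599) = 45997/21599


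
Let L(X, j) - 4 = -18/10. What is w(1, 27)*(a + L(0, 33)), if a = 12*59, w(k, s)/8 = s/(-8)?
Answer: -95877/5 ≈ -19175.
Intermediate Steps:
L(X, j) = 11/5 (L(X, j) = 4 - 18/10 = 4 - 18*⅒ = 4 - 9/5 = 11/5)
w(k, s) = -s (w(k, s) = 8*(s/(-8)) = 8*(s*(-⅛)) = 8*(-s/8) = -s)
a = 708
w(1, 27)*(a + L(0, 33)) = (-1*27)*(708 + 11/5) = -27*3551/5 = -95877/5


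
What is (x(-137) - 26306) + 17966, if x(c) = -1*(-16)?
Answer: -8324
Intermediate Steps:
x(c) = 16
(x(-137) - 26306) + 17966 = (16 - 26306) + 17966 = -26290 + 17966 = -8324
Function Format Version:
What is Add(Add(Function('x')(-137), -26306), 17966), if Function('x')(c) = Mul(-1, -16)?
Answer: -8324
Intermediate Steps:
Function('x')(c) = 16
Add(Add(Function('x')(-137), -26306), 17966) = Add(Add(16, -26306), 17966) = Add(-26290, 17966) = -8324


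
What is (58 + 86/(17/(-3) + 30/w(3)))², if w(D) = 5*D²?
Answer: 41616/25 ≈ 1664.6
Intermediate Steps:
(58 + 86/(17/(-3) + 30/w(3)))² = (58 + 86/(17/(-3) + 30/((5*3²))))² = (58 + 86/(17*(-⅓) + 30/((5*9))))² = (58 + 86/(-17/3 + 30/45))² = (58 + 86/(-17/3 + 30*(1/45)))² = (58 + 86/(-17/3 + ⅔))² = (58 + 86/(-5))² = (58 + 86*(-⅕))² = (58 - 86/5)² = (204/5)² = 41616/25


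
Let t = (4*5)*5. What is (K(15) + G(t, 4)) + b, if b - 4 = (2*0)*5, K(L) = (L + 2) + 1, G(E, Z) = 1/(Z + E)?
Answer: 2289/104 ≈ 22.010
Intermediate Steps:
t = 100 (t = 20*5 = 100)
G(E, Z) = 1/(E + Z)
K(L) = 3 + L (K(L) = (2 + L) + 1 = 3 + L)
b = 4 (b = 4 + (2*0)*5 = 4 + 0*5 = 4 + 0 = 4)
(K(15) + G(t, 4)) + b = ((3 + 15) + 1/(100 + 4)) + 4 = (18 + 1/104) + 4 = 1873/104 + 4 = 2289/104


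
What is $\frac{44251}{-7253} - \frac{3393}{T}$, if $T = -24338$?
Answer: $- \frac{1052371409}{176523514} \approx -5.9616$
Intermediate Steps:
$\frac{44251}{-7253} - \frac{3393}{T} = \frac{44251}{-7253} - \frac{3393}{-24338} = 44251 \left(- \frac{1}{7253}\right) - - \frac{3393}{24338} = - \frac{44251}{7253} + \frac{3393}{24338} = - \frac{1052371409}{176523514}$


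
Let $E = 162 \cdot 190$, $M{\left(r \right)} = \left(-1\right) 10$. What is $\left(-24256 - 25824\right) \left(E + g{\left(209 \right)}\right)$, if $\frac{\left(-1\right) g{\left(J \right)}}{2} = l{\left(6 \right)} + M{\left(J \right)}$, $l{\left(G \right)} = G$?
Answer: $-1541863040$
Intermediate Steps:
$M{\left(r \right)} = -10$
$E = 30780$
$g{\left(J \right)} = 8$ ($g{\left(J \right)} = - 2 \left(6 - 10\right) = \left(-2\right) \left(-4\right) = 8$)
$\left(-24256 - 25824\right) \left(E + g{\left(209 \right)}\right) = \left(-24256 - 25824\right) \left(30780 + 8\right) = \left(-50080\right) 30788 = -1541863040$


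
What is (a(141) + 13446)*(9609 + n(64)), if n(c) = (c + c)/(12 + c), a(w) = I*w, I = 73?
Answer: 4334812617/19 ≈ 2.2815e+8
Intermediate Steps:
a(w) = 73*w
n(c) = 2*c/(12 + c) (n(c) = (2*c)/(12 + c) = 2*c/(12 + c))
(a(141) + 13446)*(9609 + n(64)) = (73*141 + 13446)*(9609 + 2*64/(12 + 64)) = (10293 + 13446)*(9609 + 2*64/76) = 23739*(9609 + 2*64*(1/76)) = 23739*(9609 + 32/19) = 23739*(182603/19) = 4334812617/19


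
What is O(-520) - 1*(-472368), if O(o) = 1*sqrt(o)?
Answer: 472368 + 2*I*sqrt(130) ≈ 4.7237e+5 + 22.803*I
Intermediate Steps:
O(o) = sqrt(o)
O(-520) - 1*(-472368) = sqrt(-520) - 1*(-472368) = 2*I*sqrt(130) + 472368 = 472368 + 2*I*sqrt(130)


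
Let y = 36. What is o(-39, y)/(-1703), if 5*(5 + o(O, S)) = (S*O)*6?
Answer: 8449/8515 ≈ 0.99225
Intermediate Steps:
o(O, S) = -5 + 6*O*S/5 (o(O, S) = -5 + ((S*O)*6)/5 = -5 + ((O*S)*6)/5 = -5 + (6*O*S)/5 = -5 + 6*O*S/5)
o(-39, y)/(-1703) = (-5 + (6/5)*(-39)*36)/(-1703) = (-5 - 8424/5)*(-1/1703) = -8449/5*(-1/1703) = 8449/8515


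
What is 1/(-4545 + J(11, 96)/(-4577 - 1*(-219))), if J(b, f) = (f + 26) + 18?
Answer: -2179/9903625 ≈ -0.00022002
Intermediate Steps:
J(b, f) = 44 + f (J(b, f) = (26 + f) + 18 = 44 + f)
1/(-4545 + J(11, 96)/(-4577 - 1*(-219))) = 1/(-4545 + (44 + 96)/(-4577 - 1*(-219))) = 1/(-4545 + 140/(-4577 + 219)) = 1/(-4545 + 140/(-4358)) = 1/(-4545 + 140*(-1/4358)) = 1/(-4545 - 70/2179) = 1/(-9903625/2179) = -2179/9903625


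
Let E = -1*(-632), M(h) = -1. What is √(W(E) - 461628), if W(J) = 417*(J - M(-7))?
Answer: 3*I*√21963 ≈ 444.6*I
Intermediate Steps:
E = 632
W(J) = 417 + 417*J (W(J) = 417*(J - 1*(-1)) = 417*(J + 1) = 417*(1 + J) = 417 + 417*J)
√(W(E) - 461628) = √((417 + 417*632) - 461628) = √((417 + 263544) - 461628) = √(263961 - 461628) = √(-197667) = 3*I*√21963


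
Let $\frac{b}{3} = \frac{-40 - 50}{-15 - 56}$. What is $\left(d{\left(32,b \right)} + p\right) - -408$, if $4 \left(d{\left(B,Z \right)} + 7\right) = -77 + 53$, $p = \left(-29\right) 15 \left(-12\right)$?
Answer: $5615$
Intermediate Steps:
$b = \frac{270}{71}$ ($b = 3 \frac{-40 - 50}{-15 - 56} = 3 \left(- \frac{90}{-71}\right) = 3 \left(\left(-90\right) \left(- \frac{1}{71}\right)\right) = 3 \cdot \frac{90}{71} = \frac{270}{71} \approx 3.8028$)
$p = 5220$ ($p = \left(-435\right) \left(-12\right) = 5220$)
$d{\left(B,Z \right)} = -13$ ($d{\left(B,Z \right)} = -7 + \frac{-77 + 53}{4} = -7 + \frac{1}{4} \left(-24\right) = -7 - 6 = -13$)
$\left(d{\left(32,b \right)} + p\right) - -408 = \left(-13 + 5220\right) - -408 = 5207 + 408 = 5615$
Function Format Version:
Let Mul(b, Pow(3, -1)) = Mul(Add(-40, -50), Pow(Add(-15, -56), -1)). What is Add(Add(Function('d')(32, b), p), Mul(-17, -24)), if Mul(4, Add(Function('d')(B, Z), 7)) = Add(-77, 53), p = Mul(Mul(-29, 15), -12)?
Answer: 5615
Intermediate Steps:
b = Rational(270, 71) (b = Mul(3, Mul(Add(-40, -50), Pow(Add(-15, -56), -1))) = Mul(3, Mul(-90, Pow(-71, -1))) = Mul(3, Mul(-90, Rational(-1, 71))) = Mul(3, Rational(90, 71)) = Rational(270, 71) ≈ 3.8028)
p = 5220 (p = Mul(-435, -12) = 5220)
Function('d')(B, Z) = -13 (Function('d')(B, Z) = Add(-7, Mul(Rational(1, 4), Add(-77, 53))) = Add(-7, Mul(Rational(1, 4), -24)) = Add(-7, -6) = -13)
Add(Add(Function('d')(32, b), p), Mul(-17, -24)) = Add(Add(-13, 5220), Mul(-17, -24)) = Add(5207, 408) = 5615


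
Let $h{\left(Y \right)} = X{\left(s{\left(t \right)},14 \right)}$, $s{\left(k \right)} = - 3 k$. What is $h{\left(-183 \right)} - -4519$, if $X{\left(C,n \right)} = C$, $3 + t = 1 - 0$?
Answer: $4525$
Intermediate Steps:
$t = -2$ ($t = -3 + \left(1 - 0\right) = -3 + \left(1 + 0\right) = -3 + 1 = -2$)
$h{\left(Y \right)} = 6$ ($h{\left(Y \right)} = \left(-3\right) \left(-2\right) = 6$)
$h{\left(-183 \right)} - -4519 = 6 - -4519 = 6 + 4519 = 4525$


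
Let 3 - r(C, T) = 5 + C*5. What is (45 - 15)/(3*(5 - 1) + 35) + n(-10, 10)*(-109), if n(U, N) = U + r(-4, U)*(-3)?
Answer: 327902/47 ≈ 6976.6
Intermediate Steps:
r(C, T) = -2 - 5*C (r(C, T) = 3 - (5 + C*5) = 3 - (5 + 5*C) = 3 + (-5 - 5*C) = -2 - 5*C)
n(U, N) = -54 + U (n(U, N) = U + (-2 - 5*(-4))*(-3) = U + (-2 + 20)*(-3) = U + 18*(-3) = U - 54 = -54 + U)
(45 - 15)/(3*(5 - 1) + 35) + n(-10, 10)*(-109) = (45 - 15)/(3*(5 - 1) + 35) + (-54 - 10)*(-109) = 30/(3*4 + 35) - 64*(-109) = 30/(12 + 35) + 6976 = 30/47 + 6976 = 327902/47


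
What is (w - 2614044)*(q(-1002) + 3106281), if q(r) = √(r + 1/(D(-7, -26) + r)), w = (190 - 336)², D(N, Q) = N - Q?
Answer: -8053741724568 - 2592728*I*√968222561/983 ≈ -8.0537e+12 - 8.2071e+7*I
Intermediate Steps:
w = 21316 (w = (-146)² = 21316)
q(r) = √(r + 1/(19 + r)) (q(r) = √(r + 1/((-7 - 1*(-26)) + r)) = √(r + 1/((-7 + 26) + r)) = √(r + 1/(19 + r)))
(w - 2614044)*(q(-1002) + 3106281) = (21316 - 2614044)*(√((1 - 1002*(19 - 1002))/(19 - 1002)) + 3106281) = -2592728*(√((1 - 1002*(-983))/(-983)) + 3106281) = -2592728*(√(-(1 + 984966)/983) + 3106281) = -2592728*(√(-1/983*984967) + 3106281) = -2592728*(√(-984967/983) + 3106281) = -2592728*(I*√968222561/983 + 3106281) = -2592728*(3106281 + I*√968222561/983) = -8053741724568 - 2592728*I*√968222561/983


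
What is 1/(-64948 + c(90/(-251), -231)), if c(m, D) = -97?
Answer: -1/65045 ≈ -1.5374e-5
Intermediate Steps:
1/(-64948 + c(90/(-251), -231)) = 1/(-64948 - 97) = 1/(-65045) = -1/65045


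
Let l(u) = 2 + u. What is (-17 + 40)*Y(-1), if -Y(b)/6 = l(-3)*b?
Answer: -138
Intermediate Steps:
Y(b) = 6*b (Y(b) = -6*(2 - 3)*b = -(-6)*b = 6*b)
(-17 + 40)*Y(-1) = (-17 + 40)*(6*(-1)) = 23*(-6) = -138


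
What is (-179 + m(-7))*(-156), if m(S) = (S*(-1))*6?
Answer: 21372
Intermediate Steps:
m(S) = -6*S (m(S) = -S*6 = -6*S)
(-179 + m(-7))*(-156) = (-179 - 6*(-7))*(-156) = (-179 + 42)*(-156) = -137*(-156) = 21372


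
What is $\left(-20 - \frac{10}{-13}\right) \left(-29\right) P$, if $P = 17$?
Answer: $\frac{123250}{13} \approx 9480.8$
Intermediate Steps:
$\left(-20 - \frac{10}{-13}\right) \left(-29\right) P = \left(-20 - \frac{10}{-13}\right) \left(-29\right) 17 = \left(-20 - 10 \left(- \frac{1}{13}\right)\right) \left(-29\right) 17 = \left(-20 - - \frac{10}{13}\right) \left(-29\right) 17 = \left(-20 + \frac{10}{13}\right) \left(-29\right) 17 = \left(- \frac{250}{13}\right) \left(-29\right) 17 = \frac{7250}{13} \cdot 17 = \frac{123250}{13}$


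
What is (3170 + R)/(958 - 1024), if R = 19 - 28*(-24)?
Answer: -117/2 ≈ -58.500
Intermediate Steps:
R = 691 (R = 19 + 672 = 691)
(3170 + R)/(958 - 1024) = (3170 + 691)/(958 - 1024) = 3861/(-66) = 3861*(-1/66) = -117/2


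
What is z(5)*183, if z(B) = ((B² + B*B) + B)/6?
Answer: 3355/2 ≈ 1677.5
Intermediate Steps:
z(B) = B²/3 + B/6 (z(B) = ((B² + B²) + B)*(⅙) = (2*B² + B)*(⅙) = (B + 2*B²)*(⅙) = B²/3 + B/6)
z(5)*183 = ((⅙)*5*(1 + 2*5))*183 = ((⅙)*5*(1 + 10))*183 = ((⅙)*5*11)*183 = (55/6)*183 = 3355/2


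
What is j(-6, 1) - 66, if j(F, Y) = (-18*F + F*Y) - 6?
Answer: 30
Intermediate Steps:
j(F, Y) = -6 - 18*F + F*Y
j(-6, 1) - 66 = (-6 - 18*(-6) - 6*1) - 66 = (-6 + 108 - 6) - 66 = 96 - 66 = 30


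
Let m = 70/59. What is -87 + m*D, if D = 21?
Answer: -3663/59 ≈ -62.085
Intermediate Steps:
m = 70/59 (m = 70*(1/59) = 70/59 ≈ 1.1864)
-87 + m*D = -87 + (70/59)*21 = -87 + 1470/59 = -3663/59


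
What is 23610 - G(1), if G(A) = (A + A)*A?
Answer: 23608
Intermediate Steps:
G(A) = 2*A² (G(A) = (2*A)*A = 2*A²)
23610 - G(1) = 23610 - 2*1² = 23610 - 2 = 23608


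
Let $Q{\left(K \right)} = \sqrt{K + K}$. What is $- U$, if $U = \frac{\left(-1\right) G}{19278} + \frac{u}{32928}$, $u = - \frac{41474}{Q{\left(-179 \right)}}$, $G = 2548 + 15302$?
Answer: $\frac{25}{27} - \frac{20737 i \sqrt{358}}{5894112} \approx 0.92593 - 0.066568 i$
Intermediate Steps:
$Q{\left(K \right)} = \sqrt{2} \sqrt{K}$ ($Q{\left(K \right)} = \sqrt{2 K} = \sqrt{2} \sqrt{K}$)
$G = 17850$
$u = \frac{20737 i \sqrt{358}}{179}$ ($u = - \frac{41474}{\sqrt{2} \sqrt{-179}} = - \frac{41474}{\sqrt{2} i \sqrt{179}} = - \frac{41474}{i \sqrt{358}} = - 41474 \left(- \frac{i \sqrt{358}}{358}\right) = \frac{20737 i \sqrt{358}}{179} \approx 2192.0 i$)
$U = - \frac{25}{27} + \frac{20737 i \sqrt{358}}{5894112}$ ($U = \frac{\left(-1\right) 17850}{19278} + \frac{\frac{20737}{179} i \sqrt{358}}{32928} = \left(-17850\right) \frac{1}{19278} + \frac{20737 i \sqrt{358}}{179} \cdot \frac{1}{32928} = - \frac{25}{27} + \frac{20737 i \sqrt{358}}{5894112} \approx -0.92593 + 0.066568 i$)
$- U = - (- \frac{25}{27} + \frac{20737 i \sqrt{358}}{5894112}) = \frac{25}{27} - \frac{20737 i \sqrt{358}}{5894112}$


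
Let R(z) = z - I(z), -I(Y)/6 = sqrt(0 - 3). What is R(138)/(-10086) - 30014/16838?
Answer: -25420404/14152339 - I*sqrt(3)/1681 ≈ -1.7962 - 0.0010304*I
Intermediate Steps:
I(Y) = -6*I*sqrt(3) (I(Y) = -6*sqrt(0 - 3) = -6*I*sqrt(3))
R(z) = z + 6*I*sqrt(3) (R(z) = z - (-6)*I*sqrt(3) = z + 6*I*sqrt(3))
R(138)/(-10086) - 30014/16838 = (138 + 6*I*sqrt(3))/(-10086) - 30014/16838 = (138 + 6*I*sqrt(3))*(-1/10086) - 30014*1/16838 = (-23/1681 - I*sqrt(3)/1681) - 15007/8419 = -25420404/14152339 - I*sqrt(3)/1681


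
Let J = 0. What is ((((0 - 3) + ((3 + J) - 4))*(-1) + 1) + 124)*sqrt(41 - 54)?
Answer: 129*I*sqrt(13) ≈ 465.12*I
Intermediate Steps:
((((0 - 3) + ((3 + J) - 4))*(-1) + 1) + 124)*sqrt(41 - 54) = ((((0 - 3) + ((3 + 0) - 4))*(-1) + 1) + 124)*sqrt(41 - 54) = (((-3 + (3 - 4))*(-1) + 1) + 124)*sqrt(-13) = (((-3 - 1)*(-1) + 1) + 124)*(I*sqrt(13)) = ((-4*(-1) + 1) + 124)*(I*sqrt(13)) = ((4 + 1) + 124)*(I*sqrt(13)) = (5 + 124)*(I*sqrt(13)) = 129*(I*sqrt(13)) = 129*I*sqrt(13)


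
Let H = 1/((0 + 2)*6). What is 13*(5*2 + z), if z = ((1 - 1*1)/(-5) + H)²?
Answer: 18733/144 ≈ 130.09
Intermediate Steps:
H = 1/12 (H = 1/(2*6) = 1/12 ≈ 0.083333)
z = 1/144 (z = ((1 - 1*1)/(-5) + 1/12)² = ((1 - 1)*(-⅕) + 1/12)² = (0*(-⅕) + 1/12)² = (0 + 1/12)² = (1/12)² = 1/144 ≈ 0.0069444)
13*(5*2 + z) = 13*(5*2 + 1/144) = 13*(10 + 1/144) = 13*(1441/144) = 18733/144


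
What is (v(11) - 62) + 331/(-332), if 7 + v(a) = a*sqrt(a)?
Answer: -23239/332 + 11*sqrt(11) ≈ -33.514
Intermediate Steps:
v(a) = -7 + a**(3/2) (v(a) = -7 + a*sqrt(a) = -7 + a**(3/2))
(v(11) - 62) + 331/(-332) = ((-7 + 11**(3/2)) - 62) + 331/(-332) = ((-7 + 11*sqrt(11)) - 62) + 331*(-1/332) = (-69 + 11*sqrt(11)) - 331/332 = -23239/332 + 11*sqrt(11)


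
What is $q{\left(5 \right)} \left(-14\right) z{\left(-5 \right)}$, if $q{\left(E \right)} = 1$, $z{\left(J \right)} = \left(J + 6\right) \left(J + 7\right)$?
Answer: $-28$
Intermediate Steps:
$z{\left(J \right)} = \left(6 + J\right) \left(7 + J\right)$
$q{\left(5 \right)} \left(-14\right) z{\left(-5 \right)} = 1 \left(-14\right) \left(42 + \left(-5\right)^{2} + 13 \left(-5\right)\right) = - 14 \left(42 + 25 - 65\right) = \left(-14\right) 2 = -28$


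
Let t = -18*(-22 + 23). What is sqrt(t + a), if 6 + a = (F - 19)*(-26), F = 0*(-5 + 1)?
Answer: sqrt(470) ≈ 21.679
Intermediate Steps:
F = 0 (F = 0*(-4) = 0)
t = -18 (t = -18*1 = -18)
a = 488 (a = -6 + (0 - 19)*(-26) = -6 - 19*(-26) = -6 + 494 = 488)
sqrt(t + a) = sqrt(-18 + 488) = sqrt(470)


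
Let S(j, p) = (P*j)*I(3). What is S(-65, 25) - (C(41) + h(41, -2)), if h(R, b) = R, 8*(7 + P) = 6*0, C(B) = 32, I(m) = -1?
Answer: -528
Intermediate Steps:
P = -7 (P = -7 + (6*0)/8 = -7 + (⅛)*0 = -7 + 0 = -7)
S(j, p) = 7*j (S(j, p) = -7*j*(-1) = 7*j)
S(-65, 25) - (C(41) + h(41, -2)) = 7*(-65) - (32 + 41) = -455 - 1*73 = -455 - 73 = -528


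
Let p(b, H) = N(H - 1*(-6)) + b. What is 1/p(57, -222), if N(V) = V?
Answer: -1/159 ≈ -0.0062893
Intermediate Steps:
p(b, H) = 6 + H + b (p(b, H) = (H - 1*(-6)) + b = (H + 6) + b = (6 + H) + b = 6 + H + b)
1/p(57, -222) = 1/(6 - 222 + 57) = 1/(-159) = -1/159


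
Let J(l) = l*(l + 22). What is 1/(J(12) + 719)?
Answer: 1/1127 ≈ 0.00088731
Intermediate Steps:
J(l) = l*(22 + l)
1/(J(12) + 719) = 1/(12*(22 + 12) + 719) = 1/(12*34 + 719) = 1/(408 + 719) = 1/1127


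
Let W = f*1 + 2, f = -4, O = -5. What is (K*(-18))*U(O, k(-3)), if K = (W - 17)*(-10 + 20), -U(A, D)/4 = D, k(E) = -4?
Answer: 54720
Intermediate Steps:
U(A, D) = -4*D
W = -2 (W = -4*1 + 2 = -4 + 2 = -2)
K = -190 (K = (-2 - 17)*(-10 + 20) = -19*10 = -190)
(K*(-18))*U(O, k(-3)) = (-190*(-18))*(-4*(-4)) = 3420*16 = 54720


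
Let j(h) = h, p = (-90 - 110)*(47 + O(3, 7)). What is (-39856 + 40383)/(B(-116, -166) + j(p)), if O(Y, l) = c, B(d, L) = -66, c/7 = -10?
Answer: 527/4534 ≈ 0.11623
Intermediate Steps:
c = -70 (c = 7*(-10) = -70)
O(Y, l) = -70
p = 4600 (p = (-90 - 110)*(47 - 70) = -200*(-23) = 4600)
(-39856 + 40383)/(B(-116, -166) + j(p)) = (-39856 + 40383)/(-66 + 4600) = 527/4534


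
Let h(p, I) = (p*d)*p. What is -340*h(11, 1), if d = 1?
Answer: -41140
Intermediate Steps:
h(p, I) = p**2 (h(p, I) = (p*1)*p = p*p = p**2)
-340*h(11, 1) = -340*11**2 = -340*121 = -41140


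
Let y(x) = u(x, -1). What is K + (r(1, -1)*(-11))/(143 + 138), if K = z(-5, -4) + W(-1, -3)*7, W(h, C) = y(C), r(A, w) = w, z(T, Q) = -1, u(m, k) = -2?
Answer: -4204/281 ≈ -14.961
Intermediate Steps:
y(x) = -2
W(h, C) = -2
K = -15 (K = -1 - 2*7 = -1 - 14 = -15)
K + (r(1, -1)*(-11))/(143 + 138) = -15 + (-1*(-11))/(143 + 138) = -15 + 11/281 = -4204/281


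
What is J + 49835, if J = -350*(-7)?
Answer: 52285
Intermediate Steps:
J = 2450
J + 49835 = 2450 + 49835 = 52285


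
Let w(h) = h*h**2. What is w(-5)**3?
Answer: -1953125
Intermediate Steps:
w(h) = h**3
w(-5)**3 = ((-5)**3)**3 = (-125)**3 = -1953125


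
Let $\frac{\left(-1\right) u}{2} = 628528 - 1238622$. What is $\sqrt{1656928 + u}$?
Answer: $2 \sqrt{719279} \approx 1696.2$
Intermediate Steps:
$u = 1220188$ ($u = - 2 \left(628528 - 1238622\right) = \left(-2\right) \left(-610094\right) = 1220188$)
$\sqrt{1656928 + u} = \sqrt{1656928 + 1220188} = \sqrt{2877116} = 2 \sqrt{719279}$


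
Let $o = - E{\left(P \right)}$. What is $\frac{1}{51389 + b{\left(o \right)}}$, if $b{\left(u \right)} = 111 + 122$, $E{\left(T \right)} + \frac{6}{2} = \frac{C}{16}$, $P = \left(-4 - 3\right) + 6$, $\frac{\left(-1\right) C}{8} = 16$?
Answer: $\frac{1}{51622} \approx 1.9372 \cdot 10^{-5}$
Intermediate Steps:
$C = -128$ ($C = \left(-8\right) 16 = -128$)
$P = -1$ ($P = -7 + 6 = -1$)
$E{\left(T \right)} = -11$ ($E{\left(T \right)} = -3 - \frac{128}{16} = -3 - 8 = -11$)
$o = 11$ ($o = \left(-1\right) \left(-11\right) = 11$)
$b{\left(u \right)} = 233$
$\frac{1}{51389 + b{\left(o \right)}} = \frac{1}{51389 + 233} = \frac{1}{51622}$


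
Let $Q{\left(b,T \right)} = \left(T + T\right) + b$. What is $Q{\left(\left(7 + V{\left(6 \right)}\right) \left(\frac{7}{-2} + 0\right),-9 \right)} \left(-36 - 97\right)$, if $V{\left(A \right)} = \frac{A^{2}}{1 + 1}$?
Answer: $\frac{28063}{2} \approx 14032.0$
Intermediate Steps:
$V{\left(A \right)} = \frac{A^{2}}{2}$
$Q{\left(b,T \right)} = b + 2 T$ ($Q{\left(b,T \right)} = 2 T + b = b + 2 T$)
$Q{\left(\left(7 + V{\left(6 \right)}\right) \left(\frac{7}{-2} + 0\right),-9 \right)} \left(-36 - 97\right) = \left(\left(7 + \frac{6^{2}}{2}\right) \left(\frac{7}{-2} + 0\right) + 2 \left(-9\right)\right) \left(-36 - 97\right) = \left(\left(7 + \frac{1}{2} \cdot 36\right) \left(7 \left(- \frac{1}{2}\right) + 0\right) - 18\right) \left(-133\right) = \left(\left(7 + 18\right) \left(- \frac{7}{2} + 0\right) - 18\right) \left(-133\right) = \left(25 \left(- \frac{7}{2}\right) - 18\right) \left(-133\right) = \left(- \frac{175}{2} - 18\right) \left(-133\right) = \left(- \frac{211}{2}\right) \left(-133\right) = \frac{28063}{2}$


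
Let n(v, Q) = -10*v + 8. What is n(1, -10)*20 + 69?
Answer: 29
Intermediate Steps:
n(v, Q) = 8 - 10*v
n(1, -10)*20 + 69 = (8 - 10*1)*20 + 69 = (8 - 10)*20 + 69 = -2*20 + 69 = -40 + 69 = 29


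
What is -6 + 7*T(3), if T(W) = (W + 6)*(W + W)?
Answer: 372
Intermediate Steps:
T(W) = 2*W*(6 + W) (T(W) = (6 + W)*(2*W) = 2*W*(6 + W))
-6 + 7*T(3) = -6 + 7*(2*3*(6 + 3)) = -6 + 7*(2*3*9) = -6 + 7*54 = -6 + 378 = 372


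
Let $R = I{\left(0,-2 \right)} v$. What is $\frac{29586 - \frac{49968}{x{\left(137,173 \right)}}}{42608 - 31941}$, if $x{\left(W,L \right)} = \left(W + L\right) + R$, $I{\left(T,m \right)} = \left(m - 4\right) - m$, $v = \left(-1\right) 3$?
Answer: $\frac{4738362}{1717387} \approx 2.7591$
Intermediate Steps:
$v = -3$
$I{\left(T,m \right)} = -4$ ($I{\left(T,m \right)} = \left(-4 + m\right) - m = -4$)
$R = 12$ ($R = \left(-4\right) \left(-3\right) = 12$)
$x{\left(W,L \right)} = 12 + L + W$ ($x{\left(W,L \right)} = \left(W + L\right) + 12 = \left(L + W\right) + 12 = 12 + L + W$)
$\frac{29586 - \frac{49968}{x{\left(137,173 \right)}}}{42608 - 31941} = \frac{29586 - \frac{49968}{12 + 173 + 137}}{42608 - 31941} = \frac{29586 - \frac{49968}{322}}{10667} = \left(29586 - \frac{24984}{161}\right) \frac{1}{10667} = \frac{4738362}{161} \cdot \frac{1}{10667} = \frac{4738362}{1717387}$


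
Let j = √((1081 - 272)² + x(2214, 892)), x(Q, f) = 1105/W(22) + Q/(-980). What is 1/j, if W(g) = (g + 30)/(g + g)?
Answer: 7*√356836370/107050911 ≈ 0.0012352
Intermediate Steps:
W(g) = (30 + g)/(2*g) (W(g) = (30 + g)/((2*g)) = (30 + g)*(1/(2*g)) = (30 + g)/(2*g))
x(Q, f) = 935 - Q/980 (x(Q, f) = 1105/(((½)*(30 + 22)/22)) + Q/(-980) = 1105/(((½)*(1/22)*52)) + Q*(-1/980) = 1105/(13/11) - Q/980 = 1105*(11/13) - Q/980 = 935 - Q/980)
j = 3*√356836370/70 (j = √((1081 - 272)² + (935 - 1/980*2214)) = √(809² + (935 - 1107/490)) = √(654481 + 457043/490) = √(321152733/490) = 3*√356836370/70 ≈ 809.58)
1/j = 1/(3*√356836370/70) = 7*√356836370/107050911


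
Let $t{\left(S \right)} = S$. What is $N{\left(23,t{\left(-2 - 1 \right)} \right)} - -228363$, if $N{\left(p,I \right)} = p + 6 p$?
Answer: $228524$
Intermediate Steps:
$N{\left(p,I \right)} = 7 p$
$N{\left(23,t{\left(-2 - 1 \right)} \right)} - -228363 = 7 \cdot 23 - -228363 = 161 + 228363 = 228524$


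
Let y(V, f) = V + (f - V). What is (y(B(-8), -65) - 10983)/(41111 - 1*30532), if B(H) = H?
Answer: -11048/10579 ≈ -1.0443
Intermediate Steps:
y(V, f) = f
(y(B(-8), -65) - 10983)/(41111 - 1*30532) = (-65 - 10983)/(41111 - 1*30532) = -11048/(41111 - 30532) = -11048/10579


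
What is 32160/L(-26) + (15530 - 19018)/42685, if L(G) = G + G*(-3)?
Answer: 343142056/554905 ≈ 618.38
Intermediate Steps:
L(G) = -2*G (L(G) = G - 3*G = -2*G)
32160/L(-26) + (15530 - 19018)/42685 = 32160/((-2*(-26))) + (15530 - 19018)/42685 = 32160/52 - 3488*1/42685 = 32160*(1/52) - 3488/42685 = 8040/13 - 3488/42685 = 343142056/554905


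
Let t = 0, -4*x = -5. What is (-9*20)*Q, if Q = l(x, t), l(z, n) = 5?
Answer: -900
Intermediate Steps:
x = 5/4 (x = -¼*(-5) = 5/4 ≈ 1.2500)
Q = 5
(-9*20)*Q = -9*20*5 = -180*5 = -900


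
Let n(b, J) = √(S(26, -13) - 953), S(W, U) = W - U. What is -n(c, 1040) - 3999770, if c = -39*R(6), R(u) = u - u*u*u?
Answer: -3999770 - I*√914 ≈ -3.9998e+6 - 30.232*I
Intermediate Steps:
R(u) = u - u³ (R(u) = u - u²*u = u - u³)
c = 8190 (c = -39*(6 - 1*6³) = -39*(6 - 1*216) = -39*(6 - 216) = -39*(-210) = 8190)
n(b, J) = I*√914 (n(b, J) = √((26 - 1*(-13)) - 953) = √((26 + 13) - 953) = √(39 - 953) = √(-914) = I*√914)
-n(c, 1040) - 3999770 = -I*√914 - 3999770 = -3999770 - I*√914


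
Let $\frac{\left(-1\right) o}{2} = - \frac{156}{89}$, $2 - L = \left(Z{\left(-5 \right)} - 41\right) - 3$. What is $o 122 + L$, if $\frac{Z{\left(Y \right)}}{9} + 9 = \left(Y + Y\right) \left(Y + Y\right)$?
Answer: $- \frac{30733}{89} \approx -345.31$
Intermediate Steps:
$Z{\left(Y \right)} = -81 + 36 Y^{2}$ ($Z{\left(Y \right)} = -81 + 9 \left(Y + Y\right) \left(Y + Y\right) = -81 + 9 \cdot 2 Y 2 Y = -81 + 9 \cdot 4 Y^{2} = -81 + 36 Y^{2}$)
$L = -773$ ($L = 2 - \left(\left(\left(-81 + 36 \left(-5\right)^{2}\right) - 41\right) - 3\right) = 2 - \left(\left(\left(-81 + 36 \cdot 25\right) - 41\right) - 3\right) = 2 - \left(\left(\left(-81 + 900\right) - 41\right) - 3\right) = 2 - \left(\left(819 - 41\right) - 3\right) = 2 - \left(778 - 3\right) = 2 - 775 = -773$)
$o = \frac{312}{89}$ ($o = - 2 \left(- \frac{156}{89}\right) = - 2 \left(\left(-156\right) \frac{1}{89}\right) = \left(-2\right) \left(- \frac{156}{89}\right) = \frac{312}{89} \approx 3.5056$)
$o 122 + L = \frac{312}{89} \cdot 122 - 773 = \frac{38064}{89} - 773 = - \frac{30733}{89}$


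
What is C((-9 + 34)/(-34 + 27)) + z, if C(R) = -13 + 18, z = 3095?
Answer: 3100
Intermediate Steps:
C(R) = 5
C((-9 + 34)/(-34 + 27)) + z = 5 + 3095 = 3100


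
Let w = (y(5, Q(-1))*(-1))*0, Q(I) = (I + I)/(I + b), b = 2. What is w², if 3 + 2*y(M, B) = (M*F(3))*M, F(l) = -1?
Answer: 0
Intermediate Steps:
Q(I) = 2*I/(2 + I) (Q(I) = (I + I)/(I + 2) = (2*I)/(2 + I) = 2*I/(2 + I))
y(M, B) = -3/2 - M²/2 (y(M, B) = -3/2 + ((M*(-1))*M)/2 = -3/2 + ((-M)*M)/2 = -3/2 + (-M²)/2 = -3/2 - M²/2)
w = 0 (w = ((-3/2 - ½*5²)*(-1))*0 = ((-3/2 - ½*25)*(-1))*0 = ((-3/2 - 25/2)*(-1))*0 = -14*(-1)*0 = 14*0 = 0)
w² = 0² = 0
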